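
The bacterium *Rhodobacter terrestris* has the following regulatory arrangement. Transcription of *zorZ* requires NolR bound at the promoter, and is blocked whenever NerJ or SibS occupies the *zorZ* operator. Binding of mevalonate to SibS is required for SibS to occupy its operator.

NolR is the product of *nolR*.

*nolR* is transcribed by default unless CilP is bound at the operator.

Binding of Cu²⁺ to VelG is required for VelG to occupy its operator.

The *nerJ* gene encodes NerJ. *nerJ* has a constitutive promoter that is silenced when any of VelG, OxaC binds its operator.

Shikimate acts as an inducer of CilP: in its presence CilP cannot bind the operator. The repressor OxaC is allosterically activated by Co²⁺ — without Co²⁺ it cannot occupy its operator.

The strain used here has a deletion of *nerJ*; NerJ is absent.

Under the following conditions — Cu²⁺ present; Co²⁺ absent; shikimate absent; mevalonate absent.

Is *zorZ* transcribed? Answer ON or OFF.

NerJ is non-functional in this strain, so it has no effect.
Mevalonate is absent, so SibS is inactive.
Shikimate is absent, so CilP is active.
With repressor CilP bound, *nolR* is not transcribed.
So NolR is not produced.
Required activator NolR is absent, so *zorZ* is not transcribed.

OFF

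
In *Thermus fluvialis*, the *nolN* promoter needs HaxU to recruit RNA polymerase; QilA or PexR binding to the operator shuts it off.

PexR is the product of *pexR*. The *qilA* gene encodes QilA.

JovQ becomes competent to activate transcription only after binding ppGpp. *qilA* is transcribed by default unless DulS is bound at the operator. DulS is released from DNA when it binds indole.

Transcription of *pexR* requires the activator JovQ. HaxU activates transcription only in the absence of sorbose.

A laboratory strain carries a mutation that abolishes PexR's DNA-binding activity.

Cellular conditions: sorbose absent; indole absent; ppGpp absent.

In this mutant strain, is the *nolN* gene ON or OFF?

ON

Indole is absent, so DulS is active.
With repressor DulS bound, *qilA* is not transcribed.
So QilA is not produced.
Sorbose is absent, so HaxU is active.
PexR is non-functional in this strain, so it has no effect.
No repressor is bound and HaxU is active, so *nolN* is transcribed.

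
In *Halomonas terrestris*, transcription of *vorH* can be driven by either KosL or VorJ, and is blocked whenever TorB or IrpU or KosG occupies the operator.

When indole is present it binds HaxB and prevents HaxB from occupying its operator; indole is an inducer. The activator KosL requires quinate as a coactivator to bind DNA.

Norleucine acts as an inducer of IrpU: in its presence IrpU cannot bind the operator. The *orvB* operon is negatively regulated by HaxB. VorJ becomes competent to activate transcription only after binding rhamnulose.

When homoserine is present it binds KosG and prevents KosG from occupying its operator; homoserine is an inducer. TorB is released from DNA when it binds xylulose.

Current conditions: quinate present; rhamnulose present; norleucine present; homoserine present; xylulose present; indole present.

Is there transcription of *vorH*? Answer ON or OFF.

Quinate is present, so KosL is active.
Xylulose is present, so TorB is inactive.
Norleucine is present, so IrpU is inactive.
Homoserine is present, so KosG is inactive.
Rhamnulose is present, so VorJ is active.
Activator KosL is present, so *vorH* is transcribed.

ON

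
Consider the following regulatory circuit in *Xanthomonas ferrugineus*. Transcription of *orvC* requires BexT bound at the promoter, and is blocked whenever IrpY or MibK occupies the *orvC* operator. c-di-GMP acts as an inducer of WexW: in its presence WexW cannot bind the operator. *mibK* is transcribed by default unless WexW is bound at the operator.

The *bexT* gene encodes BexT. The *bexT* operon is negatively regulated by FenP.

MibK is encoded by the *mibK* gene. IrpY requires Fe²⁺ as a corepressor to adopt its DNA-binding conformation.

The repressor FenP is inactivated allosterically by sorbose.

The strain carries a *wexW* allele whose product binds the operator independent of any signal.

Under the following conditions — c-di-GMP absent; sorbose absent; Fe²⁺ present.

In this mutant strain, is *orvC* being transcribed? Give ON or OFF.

Fe²⁺ is present, so IrpY is active.
Sorbose is absent, so FenP is active.
With repressor FenP bound, *bexT* is not transcribed.
So BexT is not produced.
WexW is constitutively active in this strain.
With repressor WexW bound, *mibK* is not transcribed.
So MibK is not produced.
With repressor IrpY bound, *orvC* is not transcribed.

OFF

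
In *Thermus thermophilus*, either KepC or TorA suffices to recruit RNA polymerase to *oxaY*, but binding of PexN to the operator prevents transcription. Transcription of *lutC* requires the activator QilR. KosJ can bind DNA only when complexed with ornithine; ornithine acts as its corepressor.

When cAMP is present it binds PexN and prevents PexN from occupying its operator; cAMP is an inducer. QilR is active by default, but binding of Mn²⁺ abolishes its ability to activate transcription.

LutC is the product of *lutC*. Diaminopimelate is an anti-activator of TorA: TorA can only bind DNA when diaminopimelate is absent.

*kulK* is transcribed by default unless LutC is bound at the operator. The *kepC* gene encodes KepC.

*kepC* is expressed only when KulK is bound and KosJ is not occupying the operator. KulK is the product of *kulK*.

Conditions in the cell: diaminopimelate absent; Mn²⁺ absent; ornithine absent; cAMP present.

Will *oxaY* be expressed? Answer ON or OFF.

Mn²⁺ is absent, so QilR is active.
No repressor is bound and QilR is active, so *lutC* is transcribed.
So LutC is produced and active.
With repressor LutC bound, *kulK* is not transcribed.
So KulK is not produced.
Ornithine is absent, so KosJ is inactive.
Required activator KulK is absent, so *kepC* is not transcribed.
So KepC is not produced.
Diaminopimelate is absent, so TorA is active.
cAMP is present, so PexN is inactive.
Activator TorA is present, so *oxaY* is transcribed.

ON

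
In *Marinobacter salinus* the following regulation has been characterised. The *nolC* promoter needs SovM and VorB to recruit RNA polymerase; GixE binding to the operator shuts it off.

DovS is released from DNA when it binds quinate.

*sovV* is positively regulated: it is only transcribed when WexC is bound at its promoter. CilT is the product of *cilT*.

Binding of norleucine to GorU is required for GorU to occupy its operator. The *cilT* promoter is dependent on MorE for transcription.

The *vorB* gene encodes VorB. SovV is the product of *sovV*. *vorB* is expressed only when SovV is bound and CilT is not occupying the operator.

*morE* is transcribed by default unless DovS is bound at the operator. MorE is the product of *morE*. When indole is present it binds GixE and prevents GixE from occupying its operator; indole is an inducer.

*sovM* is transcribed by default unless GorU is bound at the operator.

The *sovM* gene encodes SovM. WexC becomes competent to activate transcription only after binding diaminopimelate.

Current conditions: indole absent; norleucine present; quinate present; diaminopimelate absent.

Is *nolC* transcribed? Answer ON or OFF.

OFF

Norleucine is present, so GorU is active.
With repressor GorU bound, *sovM* is not transcribed.
So SovM is not produced.
Quinate is present, so DovS is inactive.
With no repressor bound, *morE* is transcribed.
So MorE is produced and active.
No repressor is bound and MorE is active, so *cilT* is transcribed.
So CilT is produced and active.
Diaminopimelate is absent, so WexC is inactive.
Required activator WexC is absent, so *sovV* is not transcribed.
So SovV is not produced.
With repressor CilT bound, *vorB* is not transcribed.
So VorB is not produced.
Indole is absent, so GixE is active.
With repressor GixE bound, *nolC* is not transcribed.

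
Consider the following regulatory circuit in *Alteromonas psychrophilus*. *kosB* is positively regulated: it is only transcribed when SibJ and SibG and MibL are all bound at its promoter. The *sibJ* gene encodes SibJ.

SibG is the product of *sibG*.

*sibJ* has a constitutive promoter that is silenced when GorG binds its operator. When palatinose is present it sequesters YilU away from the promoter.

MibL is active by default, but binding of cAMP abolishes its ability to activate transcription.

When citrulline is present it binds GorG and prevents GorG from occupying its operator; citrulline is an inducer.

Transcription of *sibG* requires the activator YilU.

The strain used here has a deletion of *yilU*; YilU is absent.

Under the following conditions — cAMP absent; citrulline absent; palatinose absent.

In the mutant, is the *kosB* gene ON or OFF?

OFF

Citrulline is absent, so GorG is active.
With repressor GorG bound, *sibJ* is not transcribed.
So SibJ is not produced.
YilU is non-functional in this strain, so it has no effect.
Required activator YilU is absent, so *sibG* is not transcribed.
So SibG is not produced.
cAMP is absent, so MibL is active.
Required activator SibJ is absent, so *kosB* is not transcribed.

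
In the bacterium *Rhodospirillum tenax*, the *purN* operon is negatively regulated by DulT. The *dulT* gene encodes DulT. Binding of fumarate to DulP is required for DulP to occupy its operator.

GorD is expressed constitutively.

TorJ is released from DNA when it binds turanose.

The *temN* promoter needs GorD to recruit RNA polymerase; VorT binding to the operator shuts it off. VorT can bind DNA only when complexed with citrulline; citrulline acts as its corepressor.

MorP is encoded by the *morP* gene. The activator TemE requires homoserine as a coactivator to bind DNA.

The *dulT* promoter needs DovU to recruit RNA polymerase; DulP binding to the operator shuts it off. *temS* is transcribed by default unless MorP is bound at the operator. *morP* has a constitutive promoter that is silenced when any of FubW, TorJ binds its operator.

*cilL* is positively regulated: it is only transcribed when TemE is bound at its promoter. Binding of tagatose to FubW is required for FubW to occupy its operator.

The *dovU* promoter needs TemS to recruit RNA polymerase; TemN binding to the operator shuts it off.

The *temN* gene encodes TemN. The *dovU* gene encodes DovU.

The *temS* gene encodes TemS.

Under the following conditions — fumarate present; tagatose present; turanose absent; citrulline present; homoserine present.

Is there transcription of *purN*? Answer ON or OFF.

Tagatose is present, so FubW is active.
Turanose is absent, so TorJ is active.
With repressor FubW bound, *morP* is not transcribed.
So MorP is not produced.
With no repressor bound, *temS* is transcribed.
So TemS is produced and active.
Citrulline is present, so VorT is active.
GorD is produced constitutively and is active.
With repressor VorT bound, *temN* is not transcribed.
So TemN is not produced.
No repressor is bound and TemS is active, so *dovU* is transcribed.
So DovU is produced and active.
Fumarate is present, so DulP is active.
With repressor DulP bound, *dulT* is not transcribed.
So DulT is not produced.
With no repressor bound, *purN* is transcribed.

ON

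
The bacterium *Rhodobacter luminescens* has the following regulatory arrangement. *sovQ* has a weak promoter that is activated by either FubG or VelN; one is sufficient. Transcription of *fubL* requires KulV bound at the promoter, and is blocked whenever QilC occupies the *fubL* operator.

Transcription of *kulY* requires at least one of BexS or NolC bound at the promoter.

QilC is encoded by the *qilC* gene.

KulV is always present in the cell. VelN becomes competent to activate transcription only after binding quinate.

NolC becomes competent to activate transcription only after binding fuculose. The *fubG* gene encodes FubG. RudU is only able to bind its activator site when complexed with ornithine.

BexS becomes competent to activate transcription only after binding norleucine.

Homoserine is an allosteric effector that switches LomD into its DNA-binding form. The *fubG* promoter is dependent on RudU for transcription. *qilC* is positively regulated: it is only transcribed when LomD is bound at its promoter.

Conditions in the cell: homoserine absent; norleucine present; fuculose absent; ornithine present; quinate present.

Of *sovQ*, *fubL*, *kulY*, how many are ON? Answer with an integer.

3

Ornithine is present, so RudU is active.
No repressor is bound and RudU is active, so *fubG* is transcribed.
So FubG is produced and active.
Quinate is present, so VelN is active.
Activator FubG is present, so *sovQ* is transcribed.
→ *sovQ* is ON.
KulV is produced constitutively and is active.
Homoserine is absent, so LomD is inactive.
Required activator LomD is absent, so *qilC* is not transcribed.
So QilC is not produced.
No repressor is bound and KulV is active, so *fubL* is transcribed.
→ *fubL* is ON.
Norleucine is present, so BexS is active.
Fuculose is absent, so NolC is inactive.
Activator BexS is present, so *kulY* is transcribed.
→ *kulY* is ON.
3 of the 3 genes are transcribed.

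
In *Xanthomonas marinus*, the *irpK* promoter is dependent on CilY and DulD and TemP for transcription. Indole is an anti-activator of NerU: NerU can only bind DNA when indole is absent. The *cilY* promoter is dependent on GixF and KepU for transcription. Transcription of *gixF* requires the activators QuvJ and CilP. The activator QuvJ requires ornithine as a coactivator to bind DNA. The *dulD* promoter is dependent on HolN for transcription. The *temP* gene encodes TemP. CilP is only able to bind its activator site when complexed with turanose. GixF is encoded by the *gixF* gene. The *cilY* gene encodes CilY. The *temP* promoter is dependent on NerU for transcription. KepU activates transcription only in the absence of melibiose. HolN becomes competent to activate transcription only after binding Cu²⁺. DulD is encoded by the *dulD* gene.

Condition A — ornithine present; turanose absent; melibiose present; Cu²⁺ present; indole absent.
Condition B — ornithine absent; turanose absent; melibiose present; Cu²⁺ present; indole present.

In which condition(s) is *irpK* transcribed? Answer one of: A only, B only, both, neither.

neither

Condition A:
Ornithine is present, so QuvJ is active.
Turanose is absent, so CilP is inactive.
Required activator CilP is absent, so *gixF* is not transcribed.
So GixF is not produced.
Melibiose is present, so KepU is inactive.
Required activator GixF is absent, so *cilY* is not transcribed.
So CilY is not produced.
Cu²⁺ is present, so HolN is active.
No repressor is bound and HolN is active, so *dulD* is transcribed.
So DulD is produced and active.
Indole is absent, so NerU is active.
No repressor is bound and NerU is active, so *temP* is transcribed.
So TemP is produced and active.
Required activator CilY is absent, so *irpK* is not transcribed.
→ *irpK* is OFF in A.
Condition B:
Ornithine is absent, so QuvJ is inactive.
Turanose is absent, so CilP is inactive.
Required activator QuvJ is absent, so *gixF* is not transcribed.
So GixF is not produced.
Melibiose is present, so KepU is inactive.
Required activator GixF is absent, so *cilY* is not transcribed.
So CilY is not produced.
Cu²⁺ is present, so HolN is active.
No repressor is bound and HolN is active, so *dulD* is transcribed.
So DulD is produced and active.
Indole is present, so NerU is inactive.
Required activator NerU is absent, so *temP* is not transcribed.
So TemP is not produced.
Required activator CilY is absent, so *irpK* is not transcribed.
→ *irpK* is OFF in B.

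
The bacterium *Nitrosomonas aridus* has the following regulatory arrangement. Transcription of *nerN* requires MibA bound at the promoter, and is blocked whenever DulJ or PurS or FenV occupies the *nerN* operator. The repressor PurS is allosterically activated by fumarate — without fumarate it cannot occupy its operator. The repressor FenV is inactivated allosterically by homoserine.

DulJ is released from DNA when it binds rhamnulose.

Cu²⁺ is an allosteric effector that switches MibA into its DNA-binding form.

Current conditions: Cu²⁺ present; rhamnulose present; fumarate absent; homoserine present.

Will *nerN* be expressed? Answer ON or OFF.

Cu²⁺ is present, so MibA is active.
Rhamnulose is present, so DulJ is inactive.
Fumarate is absent, so PurS is inactive.
Homoserine is present, so FenV is inactive.
No repressor is bound and MibA is active, so *nerN* is transcribed.

ON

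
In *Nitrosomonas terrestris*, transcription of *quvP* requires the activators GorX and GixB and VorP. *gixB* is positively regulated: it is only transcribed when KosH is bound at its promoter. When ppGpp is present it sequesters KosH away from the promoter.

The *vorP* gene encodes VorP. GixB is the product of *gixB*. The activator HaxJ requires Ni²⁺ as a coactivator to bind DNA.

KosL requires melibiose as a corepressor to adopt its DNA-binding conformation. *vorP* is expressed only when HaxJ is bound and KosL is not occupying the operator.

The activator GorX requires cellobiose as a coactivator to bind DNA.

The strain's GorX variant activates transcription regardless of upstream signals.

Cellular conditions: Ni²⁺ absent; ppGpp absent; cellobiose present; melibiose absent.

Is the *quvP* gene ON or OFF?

OFF

GorX is constitutively active in this strain.
ppGpp is absent, so KosH is active.
No repressor is bound and KosH is active, so *gixB* is transcribed.
So GixB is produced and active.
Melibiose is absent, so KosL is inactive.
Ni²⁺ is absent, so HaxJ is inactive.
Required activator HaxJ is absent, so *vorP* is not transcribed.
So VorP is not produced.
Required activator VorP is absent, so *quvP* is not transcribed.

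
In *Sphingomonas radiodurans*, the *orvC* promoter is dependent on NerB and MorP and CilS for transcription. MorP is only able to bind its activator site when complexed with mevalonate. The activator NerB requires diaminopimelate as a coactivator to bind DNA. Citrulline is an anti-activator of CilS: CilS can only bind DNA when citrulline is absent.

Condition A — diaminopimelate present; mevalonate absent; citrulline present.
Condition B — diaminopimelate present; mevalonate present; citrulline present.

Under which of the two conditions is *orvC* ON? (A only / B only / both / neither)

neither

Condition A:
Diaminopimelate is present, so NerB is active.
Mevalonate is absent, so MorP is inactive.
Citrulline is present, so CilS is inactive.
Required activator MorP is absent, so *orvC* is not transcribed.
→ *orvC* is OFF in A.
Condition B:
Diaminopimelate is present, so NerB is active.
Mevalonate is present, so MorP is active.
Citrulline is present, so CilS is inactive.
Required activator CilS is absent, so *orvC* is not transcribed.
→ *orvC* is OFF in B.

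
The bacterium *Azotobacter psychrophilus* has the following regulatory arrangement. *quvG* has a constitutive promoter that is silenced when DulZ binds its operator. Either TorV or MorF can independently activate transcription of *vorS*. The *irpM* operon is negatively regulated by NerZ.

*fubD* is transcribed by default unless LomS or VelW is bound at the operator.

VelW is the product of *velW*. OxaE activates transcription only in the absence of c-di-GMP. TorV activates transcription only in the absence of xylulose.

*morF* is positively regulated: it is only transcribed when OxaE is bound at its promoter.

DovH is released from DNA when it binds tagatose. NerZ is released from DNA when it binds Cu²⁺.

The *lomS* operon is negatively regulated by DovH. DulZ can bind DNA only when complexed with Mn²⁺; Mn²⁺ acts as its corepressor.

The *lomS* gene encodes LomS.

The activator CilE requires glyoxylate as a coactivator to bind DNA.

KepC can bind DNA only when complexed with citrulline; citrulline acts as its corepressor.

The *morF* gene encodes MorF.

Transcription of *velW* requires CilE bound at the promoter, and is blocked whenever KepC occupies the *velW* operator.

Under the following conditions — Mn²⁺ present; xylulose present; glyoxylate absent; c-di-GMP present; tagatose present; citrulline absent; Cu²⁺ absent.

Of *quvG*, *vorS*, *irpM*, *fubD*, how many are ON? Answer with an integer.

0

Mn²⁺ is present, so DulZ is active.
With repressor DulZ bound, *quvG* is not transcribed.
→ *quvG* is OFF.
Xylulose is present, so TorV is inactive.
c-di-GMP is present, so OxaE is inactive.
Required activator OxaE is absent, so *morF* is not transcribed.
So MorF is not produced.
No activator is available at the *vorS* promoter, so *vorS* is not transcribed.
→ *vorS* is OFF.
Cu²⁺ is absent, so NerZ is active.
With repressor NerZ bound, *irpM* is not transcribed.
→ *irpM* is OFF.
Tagatose is present, so DovH is inactive.
With no repressor bound, *lomS* is transcribed.
So LomS is produced and active.
Citrulline is absent, so KepC is inactive.
Glyoxylate is absent, so CilE is inactive.
Required activator CilE is absent, so *velW* is not transcribed.
So VelW is not produced.
With repressor LomS bound, *fubD* is not transcribed.
→ *fubD* is OFF.
0 of the 4 genes are transcribed.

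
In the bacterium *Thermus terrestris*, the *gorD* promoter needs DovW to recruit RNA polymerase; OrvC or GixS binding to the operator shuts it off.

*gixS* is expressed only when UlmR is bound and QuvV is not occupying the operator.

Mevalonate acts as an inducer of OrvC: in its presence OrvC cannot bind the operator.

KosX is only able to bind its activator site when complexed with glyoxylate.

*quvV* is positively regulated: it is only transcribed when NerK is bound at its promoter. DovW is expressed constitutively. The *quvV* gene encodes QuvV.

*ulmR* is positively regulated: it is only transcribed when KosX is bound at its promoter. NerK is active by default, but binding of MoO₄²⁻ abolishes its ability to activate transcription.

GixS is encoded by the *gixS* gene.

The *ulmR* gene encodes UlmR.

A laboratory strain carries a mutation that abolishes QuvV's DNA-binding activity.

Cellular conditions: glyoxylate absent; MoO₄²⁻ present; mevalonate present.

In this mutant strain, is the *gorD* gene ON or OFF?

ON

Mevalonate is present, so OrvC is inactive.
DovW is produced constitutively and is active.
QuvV is non-functional in this strain, so it has no effect.
Glyoxylate is absent, so KosX is inactive.
Required activator KosX is absent, so *ulmR* is not transcribed.
So UlmR is not produced.
Required activator UlmR is absent, so *gixS* is not transcribed.
So GixS is not produced.
No repressor is bound and DovW is active, so *gorD* is transcribed.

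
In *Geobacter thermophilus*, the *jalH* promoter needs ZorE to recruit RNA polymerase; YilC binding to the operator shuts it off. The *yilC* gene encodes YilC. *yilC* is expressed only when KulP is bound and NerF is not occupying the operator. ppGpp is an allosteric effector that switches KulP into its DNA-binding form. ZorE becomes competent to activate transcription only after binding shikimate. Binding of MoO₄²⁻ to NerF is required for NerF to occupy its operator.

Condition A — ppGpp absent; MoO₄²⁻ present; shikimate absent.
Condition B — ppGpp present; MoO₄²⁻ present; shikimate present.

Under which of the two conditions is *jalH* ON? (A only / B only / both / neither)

Condition A:
ppGpp is absent, so KulP is inactive.
MoO₄²⁻ is present, so NerF is active.
With repressor NerF bound, *yilC* is not transcribed.
So YilC is not produced.
Shikimate is absent, so ZorE is inactive.
Required activator ZorE is absent, so *jalH* is not transcribed.
→ *jalH* is OFF in A.
Condition B:
ppGpp is present, so KulP is active.
MoO₄²⁻ is present, so NerF is active.
With repressor NerF bound, *yilC* is not transcribed.
So YilC is not produced.
Shikimate is present, so ZorE is active.
No repressor is bound and ZorE is active, so *jalH* is transcribed.
→ *jalH* is ON in B.

B only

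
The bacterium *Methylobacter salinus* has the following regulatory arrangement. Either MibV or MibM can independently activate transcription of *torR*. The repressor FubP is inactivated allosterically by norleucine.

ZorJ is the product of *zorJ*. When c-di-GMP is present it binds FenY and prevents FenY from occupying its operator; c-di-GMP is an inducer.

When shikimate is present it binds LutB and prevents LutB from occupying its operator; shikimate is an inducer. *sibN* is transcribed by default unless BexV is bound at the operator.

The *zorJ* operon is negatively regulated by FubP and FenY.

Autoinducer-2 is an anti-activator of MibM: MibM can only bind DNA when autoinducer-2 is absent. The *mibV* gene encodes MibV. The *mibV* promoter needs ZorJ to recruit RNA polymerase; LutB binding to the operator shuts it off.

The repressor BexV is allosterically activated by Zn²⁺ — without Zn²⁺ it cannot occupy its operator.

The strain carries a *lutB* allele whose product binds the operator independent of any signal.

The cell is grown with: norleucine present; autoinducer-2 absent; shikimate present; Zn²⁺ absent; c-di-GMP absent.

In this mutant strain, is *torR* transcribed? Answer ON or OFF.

ON

LutB is constitutively active in this strain.
Norleucine is present, so FubP is inactive.
c-di-GMP is absent, so FenY is active.
With repressor FenY bound, *zorJ* is not transcribed.
So ZorJ is not produced.
With repressor LutB bound, *mibV* is not transcribed.
So MibV is not produced.
Autoinducer-2 is absent, so MibM is active.
Activator MibM is present, so *torR* is transcribed.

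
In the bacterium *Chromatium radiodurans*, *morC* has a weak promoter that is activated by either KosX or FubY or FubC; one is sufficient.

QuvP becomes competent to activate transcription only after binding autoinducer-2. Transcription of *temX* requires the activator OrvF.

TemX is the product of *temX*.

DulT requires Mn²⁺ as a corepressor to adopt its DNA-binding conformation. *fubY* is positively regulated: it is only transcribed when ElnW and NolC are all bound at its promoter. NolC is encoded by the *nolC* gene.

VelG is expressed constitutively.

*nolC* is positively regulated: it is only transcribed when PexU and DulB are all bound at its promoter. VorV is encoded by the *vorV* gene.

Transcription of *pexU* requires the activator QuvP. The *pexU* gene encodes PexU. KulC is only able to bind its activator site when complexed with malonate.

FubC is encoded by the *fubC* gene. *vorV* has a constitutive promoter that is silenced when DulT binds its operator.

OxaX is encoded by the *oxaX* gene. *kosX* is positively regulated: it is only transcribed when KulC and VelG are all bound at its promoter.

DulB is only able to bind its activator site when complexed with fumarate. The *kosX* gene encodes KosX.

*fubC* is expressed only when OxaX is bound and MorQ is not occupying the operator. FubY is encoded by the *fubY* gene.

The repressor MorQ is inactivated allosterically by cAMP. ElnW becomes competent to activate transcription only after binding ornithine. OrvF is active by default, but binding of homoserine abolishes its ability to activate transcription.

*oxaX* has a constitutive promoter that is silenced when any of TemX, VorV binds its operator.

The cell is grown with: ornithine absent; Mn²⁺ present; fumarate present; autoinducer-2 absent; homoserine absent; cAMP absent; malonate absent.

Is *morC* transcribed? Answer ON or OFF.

Malonate is absent, so KulC is inactive.
VelG is produced constitutively and is active.
Required activator KulC is absent, so *kosX* is not transcribed.
So KosX is not produced.
Ornithine is absent, so ElnW is inactive.
Autoinducer-2 is absent, so QuvP is inactive.
Required activator QuvP is absent, so *pexU* is not transcribed.
So PexU is not produced.
Fumarate is present, so DulB is active.
Required activator PexU is absent, so *nolC* is not transcribed.
So NolC is not produced.
Required activator ElnW is absent, so *fubY* is not transcribed.
So FubY is not produced.
cAMP is absent, so MorQ is active.
Homoserine is absent, so OrvF is active.
No repressor is bound and OrvF is active, so *temX* is transcribed.
So TemX is produced and active.
Mn²⁺ is present, so DulT is active.
With repressor DulT bound, *vorV* is not transcribed.
So VorV is not produced.
With repressor TemX bound, *oxaX* is not transcribed.
So OxaX is not produced.
With repressor MorQ bound, *fubC* is not transcribed.
So FubC is not produced.
No activator is available at the *morC* promoter, so *morC* is not transcribed.

OFF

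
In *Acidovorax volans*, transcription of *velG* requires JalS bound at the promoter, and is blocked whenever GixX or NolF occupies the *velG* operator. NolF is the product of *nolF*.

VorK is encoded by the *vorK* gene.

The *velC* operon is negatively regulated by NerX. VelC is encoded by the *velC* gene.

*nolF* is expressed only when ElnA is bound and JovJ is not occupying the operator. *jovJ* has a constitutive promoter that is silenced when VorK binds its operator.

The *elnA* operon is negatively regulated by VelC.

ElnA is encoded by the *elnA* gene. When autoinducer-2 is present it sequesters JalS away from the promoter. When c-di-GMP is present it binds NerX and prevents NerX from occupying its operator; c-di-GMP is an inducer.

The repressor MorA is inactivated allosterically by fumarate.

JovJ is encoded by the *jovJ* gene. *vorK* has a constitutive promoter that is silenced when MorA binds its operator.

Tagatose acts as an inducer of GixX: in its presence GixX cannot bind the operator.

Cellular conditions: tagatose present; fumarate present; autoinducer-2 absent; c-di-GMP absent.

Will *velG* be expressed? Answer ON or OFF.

Tagatose is present, so GixX is inactive.
Autoinducer-2 is absent, so JalS is active.
Fumarate is present, so MorA is inactive.
With no repressor bound, *vorK* is transcribed.
So VorK is produced and active.
With repressor VorK bound, *jovJ* is not transcribed.
So JovJ is not produced.
c-di-GMP is absent, so NerX is active.
With repressor NerX bound, *velC* is not transcribed.
So VelC is not produced.
With no repressor bound, *elnA* is transcribed.
So ElnA is produced and active.
No repressor is bound and ElnA is active, so *nolF* is transcribed.
So NolF is produced and active.
With repressor NolF bound, *velG* is not transcribed.

OFF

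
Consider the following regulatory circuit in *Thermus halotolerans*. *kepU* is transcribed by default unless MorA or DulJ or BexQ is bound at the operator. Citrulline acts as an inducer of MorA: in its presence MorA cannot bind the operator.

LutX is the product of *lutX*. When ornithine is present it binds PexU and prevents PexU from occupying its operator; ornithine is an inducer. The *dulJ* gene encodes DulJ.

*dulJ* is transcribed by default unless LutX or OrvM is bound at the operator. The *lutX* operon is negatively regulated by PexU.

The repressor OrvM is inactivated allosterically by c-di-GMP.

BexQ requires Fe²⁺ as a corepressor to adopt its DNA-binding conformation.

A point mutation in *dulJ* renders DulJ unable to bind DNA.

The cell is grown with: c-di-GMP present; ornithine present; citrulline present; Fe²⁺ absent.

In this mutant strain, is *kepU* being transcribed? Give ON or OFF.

ON

Citrulline is present, so MorA is inactive.
DulJ is non-functional in this strain, so it has no effect.
Fe²⁺ is absent, so BexQ is inactive.
With no repressor bound, *kepU* is transcribed.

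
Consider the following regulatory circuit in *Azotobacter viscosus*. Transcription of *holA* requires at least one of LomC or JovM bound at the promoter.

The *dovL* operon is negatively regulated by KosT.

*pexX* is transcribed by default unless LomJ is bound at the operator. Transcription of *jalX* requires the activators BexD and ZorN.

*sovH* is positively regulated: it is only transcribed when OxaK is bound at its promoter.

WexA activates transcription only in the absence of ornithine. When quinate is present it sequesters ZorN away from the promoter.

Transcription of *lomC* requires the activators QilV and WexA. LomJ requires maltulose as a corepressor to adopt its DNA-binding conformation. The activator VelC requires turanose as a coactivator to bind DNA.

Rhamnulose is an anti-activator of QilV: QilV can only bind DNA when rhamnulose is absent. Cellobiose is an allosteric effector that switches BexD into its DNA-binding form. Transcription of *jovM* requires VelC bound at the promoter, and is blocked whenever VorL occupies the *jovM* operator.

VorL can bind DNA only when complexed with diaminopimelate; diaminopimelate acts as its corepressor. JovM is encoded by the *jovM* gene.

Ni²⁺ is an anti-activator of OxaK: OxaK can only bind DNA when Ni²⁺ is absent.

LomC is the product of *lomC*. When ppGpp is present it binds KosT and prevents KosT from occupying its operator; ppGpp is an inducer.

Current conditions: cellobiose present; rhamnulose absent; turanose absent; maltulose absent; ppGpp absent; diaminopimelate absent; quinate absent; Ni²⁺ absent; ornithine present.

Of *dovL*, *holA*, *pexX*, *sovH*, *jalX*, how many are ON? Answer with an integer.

3

ppGpp is absent, so KosT is active.
With repressor KosT bound, *dovL* is not transcribed.
→ *dovL* is OFF.
Rhamnulose is absent, so QilV is active.
Ornithine is present, so WexA is inactive.
Required activator WexA is absent, so *lomC* is not transcribed.
So LomC is not produced.
Turanose is absent, so VelC is inactive.
Diaminopimelate is absent, so VorL is inactive.
Required activator VelC is absent, so *jovM* is not transcribed.
So JovM is not produced.
No activator is available at the *holA* promoter, so *holA* is not transcribed.
→ *holA* is OFF.
Maltulose is absent, so LomJ is inactive.
With no repressor bound, *pexX* is transcribed.
→ *pexX* is ON.
Ni²⁺ is absent, so OxaK is active.
No repressor is bound and OxaK is active, so *sovH* is transcribed.
→ *sovH* is ON.
Cellobiose is present, so BexD is active.
Quinate is absent, so ZorN is active.
No repressor is bound and BexD and ZorN are active, so *jalX* is transcribed.
→ *jalX* is ON.
3 of the 5 genes are transcribed.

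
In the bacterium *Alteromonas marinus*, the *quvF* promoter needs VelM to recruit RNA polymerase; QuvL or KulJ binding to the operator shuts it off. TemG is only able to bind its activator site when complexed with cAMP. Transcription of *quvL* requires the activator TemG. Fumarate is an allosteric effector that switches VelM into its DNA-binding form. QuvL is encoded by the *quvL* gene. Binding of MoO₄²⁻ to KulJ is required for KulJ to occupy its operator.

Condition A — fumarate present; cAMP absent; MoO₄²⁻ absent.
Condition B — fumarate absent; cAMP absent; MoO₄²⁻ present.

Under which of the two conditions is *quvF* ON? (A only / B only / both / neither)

A only

Condition A:
Fumarate is present, so VelM is active.
cAMP is absent, so TemG is inactive.
Required activator TemG is absent, so *quvL* is not transcribed.
So QuvL is not produced.
MoO₄²⁻ is absent, so KulJ is inactive.
No repressor is bound and VelM is active, so *quvF* is transcribed.
→ *quvF* is ON in A.
Condition B:
Fumarate is absent, so VelM is inactive.
cAMP is absent, so TemG is inactive.
Required activator TemG is absent, so *quvL* is not transcribed.
So QuvL is not produced.
MoO₄²⁻ is present, so KulJ is active.
With repressor KulJ bound, *quvF* is not transcribed.
→ *quvF* is OFF in B.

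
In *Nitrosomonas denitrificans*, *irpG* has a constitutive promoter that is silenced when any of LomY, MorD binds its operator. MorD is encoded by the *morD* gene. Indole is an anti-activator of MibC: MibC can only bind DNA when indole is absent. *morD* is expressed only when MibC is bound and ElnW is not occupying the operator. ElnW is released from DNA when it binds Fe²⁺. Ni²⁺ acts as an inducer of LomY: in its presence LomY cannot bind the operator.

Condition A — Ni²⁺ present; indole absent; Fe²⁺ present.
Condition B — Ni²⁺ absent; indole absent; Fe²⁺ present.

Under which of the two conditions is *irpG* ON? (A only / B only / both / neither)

neither

Condition A:
Ni²⁺ is present, so LomY is inactive.
Indole is absent, so MibC is active.
Fe²⁺ is present, so ElnW is inactive.
No repressor is bound and MibC is active, so *morD* is transcribed.
So MorD is produced and active.
With repressor MorD bound, *irpG* is not transcribed.
→ *irpG* is OFF in A.
Condition B:
Ni²⁺ is absent, so LomY is active.
Indole is absent, so MibC is active.
Fe²⁺ is present, so ElnW is inactive.
No repressor is bound and MibC is active, so *morD* is transcribed.
So MorD is produced and active.
With repressor LomY bound, *irpG* is not transcribed.
→ *irpG* is OFF in B.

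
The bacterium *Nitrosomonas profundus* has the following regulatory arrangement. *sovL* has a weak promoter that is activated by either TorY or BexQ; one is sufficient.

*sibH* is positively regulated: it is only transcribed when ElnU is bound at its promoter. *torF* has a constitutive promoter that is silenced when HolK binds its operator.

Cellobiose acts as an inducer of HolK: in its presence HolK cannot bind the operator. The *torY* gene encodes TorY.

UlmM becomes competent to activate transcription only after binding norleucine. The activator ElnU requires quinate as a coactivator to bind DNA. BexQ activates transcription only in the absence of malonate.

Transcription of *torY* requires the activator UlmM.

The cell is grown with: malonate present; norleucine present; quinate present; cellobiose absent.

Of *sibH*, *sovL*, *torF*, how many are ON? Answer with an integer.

2

Quinate is present, so ElnU is active.
No repressor is bound and ElnU is active, so *sibH* is transcribed.
→ *sibH* is ON.
Norleucine is present, so UlmM is active.
No repressor is bound and UlmM is active, so *torY* is transcribed.
So TorY is produced and active.
Malonate is present, so BexQ is inactive.
Activator TorY is present, so *sovL* is transcribed.
→ *sovL* is ON.
Cellobiose is absent, so HolK is active.
With repressor HolK bound, *torF* is not transcribed.
→ *torF* is OFF.
2 of the 3 genes are transcribed.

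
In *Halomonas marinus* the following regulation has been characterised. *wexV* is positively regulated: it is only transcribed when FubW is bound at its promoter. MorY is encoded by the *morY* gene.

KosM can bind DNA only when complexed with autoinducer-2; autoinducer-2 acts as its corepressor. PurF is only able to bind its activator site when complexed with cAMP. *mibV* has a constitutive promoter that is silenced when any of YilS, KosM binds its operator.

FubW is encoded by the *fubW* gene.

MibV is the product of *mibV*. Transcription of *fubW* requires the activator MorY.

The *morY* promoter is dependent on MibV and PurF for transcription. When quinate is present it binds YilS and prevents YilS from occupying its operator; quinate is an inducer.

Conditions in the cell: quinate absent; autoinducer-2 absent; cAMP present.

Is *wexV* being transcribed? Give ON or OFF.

Quinate is absent, so YilS is active.
Autoinducer-2 is absent, so KosM is inactive.
With repressor YilS bound, *mibV* is not transcribed.
So MibV is not produced.
cAMP is present, so PurF is active.
Required activator MibV is absent, so *morY* is not transcribed.
So MorY is not produced.
Required activator MorY is absent, so *fubW* is not transcribed.
So FubW is not produced.
Required activator FubW is absent, so *wexV* is not transcribed.

OFF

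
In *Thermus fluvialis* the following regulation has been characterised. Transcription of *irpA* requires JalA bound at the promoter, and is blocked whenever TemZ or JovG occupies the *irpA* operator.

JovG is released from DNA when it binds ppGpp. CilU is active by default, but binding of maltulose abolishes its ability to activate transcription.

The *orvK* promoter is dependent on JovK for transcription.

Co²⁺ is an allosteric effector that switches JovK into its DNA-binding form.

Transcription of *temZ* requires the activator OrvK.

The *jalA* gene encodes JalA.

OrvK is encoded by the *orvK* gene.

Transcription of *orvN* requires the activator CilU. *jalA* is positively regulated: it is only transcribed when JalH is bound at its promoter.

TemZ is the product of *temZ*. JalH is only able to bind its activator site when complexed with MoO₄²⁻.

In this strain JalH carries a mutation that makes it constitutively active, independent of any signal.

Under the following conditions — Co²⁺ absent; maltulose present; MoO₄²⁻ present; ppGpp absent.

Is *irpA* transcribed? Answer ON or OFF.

OFF

Co²⁺ is absent, so JovK is inactive.
Required activator JovK is absent, so *orvK* is not transcribed.
So OrvK is not produced.
Required activator OrvK is absent, so *temZ* is not transcribed.
So TemZ is not produced.
JalH is constitutively active in this strain.
No repressor is bound and JalH is active, so *jalA* is transcribed.
So JalA is produced and active.
ppGpp is absent, so JovG is active.
With repressor JovG bound, *irpA* is not transcribed.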